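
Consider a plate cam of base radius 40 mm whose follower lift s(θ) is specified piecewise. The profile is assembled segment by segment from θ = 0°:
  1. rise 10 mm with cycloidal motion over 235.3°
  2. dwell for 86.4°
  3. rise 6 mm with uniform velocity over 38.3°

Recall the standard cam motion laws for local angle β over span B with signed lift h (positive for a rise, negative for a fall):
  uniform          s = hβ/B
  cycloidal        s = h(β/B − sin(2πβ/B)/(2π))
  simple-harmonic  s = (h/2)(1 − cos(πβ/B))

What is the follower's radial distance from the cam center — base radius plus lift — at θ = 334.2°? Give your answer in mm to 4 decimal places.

seg 1 [0°–235.3°] cycloidal, h=10: full span → s += 10 → s = 10.0000
seg 2 [235.3°–321.7°] dwell: s stays 10.0000
seg 3 [321.7°–360°] uniform, h=6: θ=334.2° here. β=12.5, B=38.3. 6·12.5/38.3 = 1.9582 → s = 11.9582
radial distance = base radius + s = 40 + 11.9582 = 51.9582

51.9582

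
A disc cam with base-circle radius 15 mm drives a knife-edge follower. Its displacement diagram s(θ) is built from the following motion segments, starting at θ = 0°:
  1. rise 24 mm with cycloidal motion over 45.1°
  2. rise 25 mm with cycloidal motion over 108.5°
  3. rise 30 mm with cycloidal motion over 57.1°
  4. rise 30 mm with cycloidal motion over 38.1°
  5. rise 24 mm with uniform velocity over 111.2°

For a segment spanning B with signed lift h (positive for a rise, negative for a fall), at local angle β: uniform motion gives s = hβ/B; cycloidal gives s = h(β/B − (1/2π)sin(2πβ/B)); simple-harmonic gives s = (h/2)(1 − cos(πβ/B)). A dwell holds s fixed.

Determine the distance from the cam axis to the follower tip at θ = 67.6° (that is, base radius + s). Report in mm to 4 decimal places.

seg 1 [0°–45.1°] cycloidal, h=24: full span → s += 24 → s = 24.0000
seg 2 [45.1°–153.6°] cycloidal, h=25: θ=67.6° here. β=22.5, B=108.5. 25·(0.2074 − sin(2π·0.2074)/(2π)) = 1.3473 → s = 25.3473
radial distance = base radius + s = 15 + 25.3473 = 40.3473

40.3473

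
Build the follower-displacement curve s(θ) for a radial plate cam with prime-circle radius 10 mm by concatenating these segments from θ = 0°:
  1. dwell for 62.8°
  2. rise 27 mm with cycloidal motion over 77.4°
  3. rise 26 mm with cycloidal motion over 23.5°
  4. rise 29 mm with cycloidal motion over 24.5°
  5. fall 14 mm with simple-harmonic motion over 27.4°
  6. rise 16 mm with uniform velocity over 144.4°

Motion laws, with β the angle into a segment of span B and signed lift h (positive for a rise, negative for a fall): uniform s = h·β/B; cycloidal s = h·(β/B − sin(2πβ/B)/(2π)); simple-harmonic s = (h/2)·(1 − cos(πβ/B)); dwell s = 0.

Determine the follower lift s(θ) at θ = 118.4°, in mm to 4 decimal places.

seg 1 [0°–62.8°] dwell: s stays 0.0000
seg 2 [62.8°–140.2°] cycloidal, h=27: θ=118.4° here. β=55.6, B=77.4. 27·(0.7183 − sin(2π·0.7183)/(2π)) = 23.6078 → s = 23.6078

23.6078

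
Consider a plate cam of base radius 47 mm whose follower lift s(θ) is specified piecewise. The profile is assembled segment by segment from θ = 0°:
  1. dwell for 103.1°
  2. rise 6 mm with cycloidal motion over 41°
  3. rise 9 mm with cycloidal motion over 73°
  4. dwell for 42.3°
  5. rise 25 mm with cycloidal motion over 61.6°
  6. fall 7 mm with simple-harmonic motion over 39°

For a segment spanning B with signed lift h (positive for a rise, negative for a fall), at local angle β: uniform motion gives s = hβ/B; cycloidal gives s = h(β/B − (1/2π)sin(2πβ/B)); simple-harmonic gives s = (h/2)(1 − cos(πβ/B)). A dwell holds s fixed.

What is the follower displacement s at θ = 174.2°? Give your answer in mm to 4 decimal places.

seg 1 [0°–103.1°] dwell: s stays 0.0000
seg 2 [103.1°–144.1°] cycloidal, h=6: full span → s += 6 → s = 6.0000
seg 3 [144.1°–217.1°] cycloidal, h=9: θ=174.2° here. β=30.1, B=73. 9·(0.4123 − sin(2π·0.4123)/(2π)) = 2.9612 → s = 8.9612

8.9612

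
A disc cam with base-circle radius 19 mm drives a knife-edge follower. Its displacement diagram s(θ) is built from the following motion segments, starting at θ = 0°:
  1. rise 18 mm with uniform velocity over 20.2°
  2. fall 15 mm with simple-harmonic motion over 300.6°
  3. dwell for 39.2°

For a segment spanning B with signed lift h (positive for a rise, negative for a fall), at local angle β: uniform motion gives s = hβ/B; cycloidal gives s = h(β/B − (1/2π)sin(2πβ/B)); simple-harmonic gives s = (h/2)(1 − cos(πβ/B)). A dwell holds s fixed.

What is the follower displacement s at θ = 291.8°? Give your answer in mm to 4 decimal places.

seg 1 [0°–20.2°] uniform, h=18: full span → s += 18 → s = 18.0000
seg 2 [20.2°–320.8°] simple-harmonic, h=-15: θ=291.8° here. β=271.6, B=300.6. -15/2·(1 − cos(π·0.9035)) = -14.6582 → s = 3.3418

3.3418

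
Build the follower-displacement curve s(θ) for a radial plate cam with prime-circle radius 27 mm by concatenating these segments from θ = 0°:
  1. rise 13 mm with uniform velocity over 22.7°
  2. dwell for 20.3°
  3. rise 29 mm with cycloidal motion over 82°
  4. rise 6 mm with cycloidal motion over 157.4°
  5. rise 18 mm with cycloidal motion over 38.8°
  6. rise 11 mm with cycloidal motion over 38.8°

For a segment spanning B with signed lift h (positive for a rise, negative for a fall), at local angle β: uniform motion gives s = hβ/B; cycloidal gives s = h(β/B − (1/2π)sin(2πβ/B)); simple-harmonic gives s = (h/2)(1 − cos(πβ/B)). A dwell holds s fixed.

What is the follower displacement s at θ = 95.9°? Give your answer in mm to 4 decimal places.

seg 1 [0°–22.7°] uniform, h=13: full span → s += 13 → s = 13.0000
seg 2 [22.7°–43°] dwell: s stays 13.0000
seg 3 [43°–125°] cycloidal, h=29: θ=95.9° here. β=52.9, B=82. 29·(0.6451 − sin(2π·0.6451)/(2π)) = 22.3577 → s = 35.3577

35.3577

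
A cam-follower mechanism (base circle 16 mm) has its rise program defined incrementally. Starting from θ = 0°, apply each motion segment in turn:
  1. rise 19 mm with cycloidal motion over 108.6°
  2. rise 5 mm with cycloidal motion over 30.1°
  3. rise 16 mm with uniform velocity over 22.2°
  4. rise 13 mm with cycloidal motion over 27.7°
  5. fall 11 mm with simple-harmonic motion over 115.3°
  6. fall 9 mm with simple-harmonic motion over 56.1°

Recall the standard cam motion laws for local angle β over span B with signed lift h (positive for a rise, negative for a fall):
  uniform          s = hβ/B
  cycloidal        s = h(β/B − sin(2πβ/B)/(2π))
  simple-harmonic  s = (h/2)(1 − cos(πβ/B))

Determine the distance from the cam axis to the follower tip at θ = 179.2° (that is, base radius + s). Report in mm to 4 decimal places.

seg 1 [0°–108.6°] cycloidal, h=19: full span → s += 19 → s = 19.0000
seg 2 [108.6°–138.7°] cycloidal, h=5: full span → s += 5 → s = 24.0000
seg 3 [138.7°–160.9°] uniform, h=16: full span → s += 16 → s = 40.0000
seg 4 [160.9°–188.6°] cycloidal, h=13: θ=179.2° here. β=18.3, B=27.7. 13·(0.6606 − sin(2π·0.6606)/(2π)) = 10.3399 → s = 50.3399
radial distance = base radius + s = 16 + 50.3399 = 66.3399

66.3399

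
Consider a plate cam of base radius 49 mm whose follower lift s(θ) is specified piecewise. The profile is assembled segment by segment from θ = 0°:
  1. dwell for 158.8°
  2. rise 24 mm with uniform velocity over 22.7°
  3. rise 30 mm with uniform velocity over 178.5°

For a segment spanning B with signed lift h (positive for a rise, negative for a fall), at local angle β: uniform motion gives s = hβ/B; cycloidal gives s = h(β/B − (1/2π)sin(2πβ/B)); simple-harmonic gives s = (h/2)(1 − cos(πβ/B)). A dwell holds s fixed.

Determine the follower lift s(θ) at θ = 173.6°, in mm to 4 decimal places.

seg 1 [0°–158.8°] dwell: s stays 0.0000
seg 2 [158.8°–181.5°] uniform, h=24: θ=173.6° here. β=14.8, B=22.7. 24·14.8/22.7 = 15.6476 → s = 15.6476

15.6476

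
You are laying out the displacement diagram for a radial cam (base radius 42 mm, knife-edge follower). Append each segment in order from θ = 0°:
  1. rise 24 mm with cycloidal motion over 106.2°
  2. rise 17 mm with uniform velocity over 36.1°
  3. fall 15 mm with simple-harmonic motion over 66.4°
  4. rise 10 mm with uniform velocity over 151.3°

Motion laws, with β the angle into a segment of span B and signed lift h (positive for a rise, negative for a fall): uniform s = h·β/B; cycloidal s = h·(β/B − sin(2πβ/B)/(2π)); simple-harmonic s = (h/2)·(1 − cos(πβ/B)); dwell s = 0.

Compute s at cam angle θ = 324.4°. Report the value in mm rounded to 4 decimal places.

seg 1 [0°–106.2°] cycloidal, h=24: full span → s += 24 → s = 24.0000
seg 2 [106.2°–142.3°] uniform, h=17: full span → s += 17 → s = 41.0000
seg 3 [142.3°–208.7°] simple-harmonic, h=-15: full span → s += -15 → s = 26.0000
seg 4 [208.7°–360°] uniform, h=10: θ=324.4° here. β=115.7, B=151.3. 10·115.7/151.3 = 7.6471 → s = 33.6471

33.6471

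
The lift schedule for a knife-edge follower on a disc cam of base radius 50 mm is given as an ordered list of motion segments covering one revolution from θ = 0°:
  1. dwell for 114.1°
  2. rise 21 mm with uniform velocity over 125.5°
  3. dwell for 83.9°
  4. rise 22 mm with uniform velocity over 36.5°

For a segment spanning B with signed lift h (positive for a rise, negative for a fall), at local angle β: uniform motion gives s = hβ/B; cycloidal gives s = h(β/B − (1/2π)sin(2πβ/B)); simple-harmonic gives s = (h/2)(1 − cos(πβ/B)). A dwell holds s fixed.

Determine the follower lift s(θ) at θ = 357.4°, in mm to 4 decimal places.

seg 1 [0°–114.1°] dwell: s stays 0.0000
seg 2 [114.1°–239.6°] uniform, h=21: full span → s += 21 → s = 21.0000
seg 3 [239.6°–323.5°] dwell: s stays 21.0000
seg 4 [323.5°–360°] uniform, h=22: θ=357.4° here. β=33.9, B=36.5. 22·33.9/36.5 = 20.4329 → s = 41.4329

41.4329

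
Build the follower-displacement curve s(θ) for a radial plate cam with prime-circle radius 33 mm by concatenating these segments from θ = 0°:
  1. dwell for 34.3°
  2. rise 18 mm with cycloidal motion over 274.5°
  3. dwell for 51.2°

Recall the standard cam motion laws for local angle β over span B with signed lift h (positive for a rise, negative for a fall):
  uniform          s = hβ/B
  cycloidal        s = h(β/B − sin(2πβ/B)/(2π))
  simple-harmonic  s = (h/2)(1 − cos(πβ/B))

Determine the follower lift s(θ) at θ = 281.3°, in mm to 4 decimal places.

seg 1 [0°–34.3°] dwell: s stays 0.0000
seg 2 [34.3°–308.8°] cycloidal, h=18: θ=281.3° here. β=247, B=274.5. 18·(0.8998 − sin(2π·0.8998)/(2π)) = 17.8833 → s = 17.8833

17.8833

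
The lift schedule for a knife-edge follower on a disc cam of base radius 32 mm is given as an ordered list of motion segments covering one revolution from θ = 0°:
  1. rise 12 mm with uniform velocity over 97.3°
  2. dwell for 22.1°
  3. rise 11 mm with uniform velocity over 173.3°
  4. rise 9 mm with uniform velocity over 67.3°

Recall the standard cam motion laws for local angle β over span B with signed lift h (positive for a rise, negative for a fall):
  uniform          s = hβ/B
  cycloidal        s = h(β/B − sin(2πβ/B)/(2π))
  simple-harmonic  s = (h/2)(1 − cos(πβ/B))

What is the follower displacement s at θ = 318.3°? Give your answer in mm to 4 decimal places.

seg 1 [0°–97.3°] uniform, h=12: full span → s += 12 → s = 12.0000
seg 2 [97.3°–119.4°] dwell: s stays 12.0000
seg 3 [119.4°–292.7°] uniform, h=11: full span → s += 11 → s = 23.0000
seg 4 [292.7°–360°] uniform, h=9: θ=318.3° here. β=25.6, B=67.3. 9·25.6/67.3 = 3.4235 → s = 26.4235

26.4235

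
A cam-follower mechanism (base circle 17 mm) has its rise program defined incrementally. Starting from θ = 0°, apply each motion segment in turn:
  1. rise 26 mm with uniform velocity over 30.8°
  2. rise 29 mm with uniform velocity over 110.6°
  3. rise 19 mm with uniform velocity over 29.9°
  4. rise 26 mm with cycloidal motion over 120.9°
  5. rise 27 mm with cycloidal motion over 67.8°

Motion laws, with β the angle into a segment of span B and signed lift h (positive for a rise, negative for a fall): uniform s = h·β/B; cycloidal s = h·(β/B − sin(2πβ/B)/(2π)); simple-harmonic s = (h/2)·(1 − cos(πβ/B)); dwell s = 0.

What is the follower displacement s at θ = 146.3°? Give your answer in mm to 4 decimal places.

seg 1 [0°–30.8°] uniform, h=26: full span → s += 26 → s = 26.0000
seg 2 [30.8°–141.4°] uniform, h=29: full span → s += 29 → s = 55.0000
seg 3 [141.4°–171.3°] uniform, h=19: θ=146.3° here. β=4.9, B=29.9. 19·4.9/29.9 = 3.1137 → s = 58.1137

58.1137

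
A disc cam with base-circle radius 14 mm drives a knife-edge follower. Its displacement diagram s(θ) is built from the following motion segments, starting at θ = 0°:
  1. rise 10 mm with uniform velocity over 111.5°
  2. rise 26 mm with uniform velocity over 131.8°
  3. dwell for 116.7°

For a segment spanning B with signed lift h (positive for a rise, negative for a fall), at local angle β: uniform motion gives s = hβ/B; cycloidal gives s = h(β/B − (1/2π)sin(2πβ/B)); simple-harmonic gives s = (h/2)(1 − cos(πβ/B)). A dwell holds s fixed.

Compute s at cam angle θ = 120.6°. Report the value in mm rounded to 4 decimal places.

seg 1 [0°–111.5°] uniform, h=10: full span → s += 10 → s = 10.0000
seg 2 [111.5°–243.3°] uniform, h=26: θ=120.6° here. β=9.1, B=131.8. 26·9.1/131.8 = 1.7951 → s = 11.7951

11.7951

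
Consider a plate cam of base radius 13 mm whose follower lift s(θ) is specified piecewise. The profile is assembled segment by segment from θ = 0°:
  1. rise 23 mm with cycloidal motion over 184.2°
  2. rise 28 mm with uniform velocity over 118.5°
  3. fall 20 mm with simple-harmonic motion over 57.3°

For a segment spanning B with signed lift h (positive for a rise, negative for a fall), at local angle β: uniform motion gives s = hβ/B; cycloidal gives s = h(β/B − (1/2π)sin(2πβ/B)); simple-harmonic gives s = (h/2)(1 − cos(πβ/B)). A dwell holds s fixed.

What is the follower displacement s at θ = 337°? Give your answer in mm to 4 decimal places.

seg 1 [0°–184.2°] cycloidal, h=23: full span → s += 23 → s = 23.0000
seg 2 [184.2°–302.7°] uniform, h=28: full span → s += 28 → s = 51.0000
seg 3 [302.7°–360°] simple-harmonic, h=-20: θ=337° here. β=34.3, B=57.3. -20/2·(1 − cos(π·0.5986)) = -13.0484 → s = 37.9516

37.9516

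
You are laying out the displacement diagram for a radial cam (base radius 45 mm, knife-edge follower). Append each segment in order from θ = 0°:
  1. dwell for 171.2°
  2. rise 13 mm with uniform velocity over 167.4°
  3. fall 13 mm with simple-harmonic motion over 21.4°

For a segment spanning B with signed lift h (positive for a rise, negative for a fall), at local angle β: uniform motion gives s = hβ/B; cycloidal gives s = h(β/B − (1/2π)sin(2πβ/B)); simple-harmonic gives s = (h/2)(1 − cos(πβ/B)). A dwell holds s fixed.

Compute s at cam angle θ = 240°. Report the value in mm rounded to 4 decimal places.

seg 1 [0°–171.2°] dwell: s stays 0.0000
seg 2 [171.2°–338.6°] uniform, h=13: θ=240° here. β=68.8, B=167.4. 13·68.8/167.4 = 5.3429 → s = 5.3429

5.3429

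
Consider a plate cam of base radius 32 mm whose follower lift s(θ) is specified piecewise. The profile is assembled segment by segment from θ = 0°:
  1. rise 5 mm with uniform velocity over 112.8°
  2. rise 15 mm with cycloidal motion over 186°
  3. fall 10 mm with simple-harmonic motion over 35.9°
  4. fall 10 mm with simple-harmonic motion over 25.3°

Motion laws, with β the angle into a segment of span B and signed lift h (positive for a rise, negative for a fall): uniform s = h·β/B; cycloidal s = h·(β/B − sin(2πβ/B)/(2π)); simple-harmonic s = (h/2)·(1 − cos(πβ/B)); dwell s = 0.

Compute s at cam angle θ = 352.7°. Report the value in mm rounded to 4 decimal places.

seg 1 [0°–112.8°] uniform, h=5: full span → s += 5 → s = 5.0000
seg 2 [112.8°–298.8°] cycloidal, h=15: full span → s += 15 → s = 20.0000
seg 3 [298.8°–334.7°] simple-harmonic, h=-10: full span → s += -10 → s = 10.0000
seg 4 [334.7°–360°] simple-harmonic, h=-10: θ=352.7° here. β=18, B=25.3. -10/2·(1 − cos(π·0.7115)) = -8.0827 → s = 1.9173

1.9173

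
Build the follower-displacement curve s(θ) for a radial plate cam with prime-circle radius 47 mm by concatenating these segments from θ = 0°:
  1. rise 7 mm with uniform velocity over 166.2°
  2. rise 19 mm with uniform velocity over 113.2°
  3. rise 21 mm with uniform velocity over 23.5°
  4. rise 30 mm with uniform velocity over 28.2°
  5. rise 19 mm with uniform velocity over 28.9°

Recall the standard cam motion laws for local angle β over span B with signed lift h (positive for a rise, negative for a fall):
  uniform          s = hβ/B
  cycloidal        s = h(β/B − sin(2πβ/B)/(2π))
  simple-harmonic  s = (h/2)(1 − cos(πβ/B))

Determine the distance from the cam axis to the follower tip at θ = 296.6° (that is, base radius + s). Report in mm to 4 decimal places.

seg 1 [0°–166.2°] uniform, h=7: full span → s += 7 → s = 7.0000
seg 2 [166.2°–279.4°] uniform, h=19: full span → s += 19 → s = 26.0000
seg 3 [279.4°–302.9°] uniform, h=21: θ=296.6° here. β=17.2, B=23.5. 21·17.2/23.5 = 15.3702 → s = 41.3702
radial distance = base radius + s = 47 + 41.3702 = 88.3702

88.3702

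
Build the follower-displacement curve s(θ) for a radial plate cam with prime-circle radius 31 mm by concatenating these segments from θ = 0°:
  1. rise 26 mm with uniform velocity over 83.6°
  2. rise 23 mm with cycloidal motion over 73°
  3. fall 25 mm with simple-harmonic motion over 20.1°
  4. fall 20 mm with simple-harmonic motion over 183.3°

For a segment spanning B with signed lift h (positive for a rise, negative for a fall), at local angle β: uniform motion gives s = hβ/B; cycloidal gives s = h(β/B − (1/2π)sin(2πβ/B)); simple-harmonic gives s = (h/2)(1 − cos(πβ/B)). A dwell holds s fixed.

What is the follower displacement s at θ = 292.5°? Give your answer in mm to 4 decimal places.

seg 1 [0°–83.6°] uniform, h=26: full span → s += 26 → s = 26.0000
seg 2 [83.6°–156.6°] cycloidal, h=23: full span → s += 23 → s = 49.0000
seg 3 [156.6°–176.7°] simple-harmonic, h=-25: full span → s += -25 → s = 24.0000
seg 4 [176.7°–360°] simple-harmonic, h=-20: θ=292.5° here. β=115.8, B=183.3. -20/2·(1 − cos(π·0.6318)) = -14.0219 → s = 9.9781

9.9781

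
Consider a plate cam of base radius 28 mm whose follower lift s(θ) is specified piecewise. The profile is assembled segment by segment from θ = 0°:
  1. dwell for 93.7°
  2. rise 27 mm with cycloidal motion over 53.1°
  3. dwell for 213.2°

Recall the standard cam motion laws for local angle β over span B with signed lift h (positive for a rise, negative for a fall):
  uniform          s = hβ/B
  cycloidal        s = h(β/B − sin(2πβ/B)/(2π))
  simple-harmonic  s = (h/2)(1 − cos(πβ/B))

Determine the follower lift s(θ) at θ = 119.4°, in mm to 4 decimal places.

seg 1 [0°–93.7°] dwell: s stays 0.0000
seg 2 [93.7°–146.8°] cycloidal, h=27: θ=119.4° here. β=25.7, B=53.1. 27·(0.4840 − sin(2π·0.4840)/(2π)) = 12.6363 → s = 12.6363

12.6363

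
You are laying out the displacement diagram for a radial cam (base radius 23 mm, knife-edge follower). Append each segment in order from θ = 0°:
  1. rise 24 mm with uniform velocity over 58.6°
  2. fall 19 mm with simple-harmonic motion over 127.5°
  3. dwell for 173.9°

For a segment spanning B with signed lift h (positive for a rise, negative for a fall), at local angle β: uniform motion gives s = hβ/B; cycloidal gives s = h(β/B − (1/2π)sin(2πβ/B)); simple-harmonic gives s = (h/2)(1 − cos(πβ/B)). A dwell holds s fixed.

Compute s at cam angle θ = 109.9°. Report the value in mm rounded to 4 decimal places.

seg 1 [0°–58.6°] uniform, h=24: full span → s += 24 → s = 24.0000
seg 2 [58.6°–186.1°] simple-harmonic, h=-19: θ=109.9° here. β=51.3, B=127.5. -19/2·(1 − cos(π·0.4024)) = -6.6312 → s = 17.3688

17.3688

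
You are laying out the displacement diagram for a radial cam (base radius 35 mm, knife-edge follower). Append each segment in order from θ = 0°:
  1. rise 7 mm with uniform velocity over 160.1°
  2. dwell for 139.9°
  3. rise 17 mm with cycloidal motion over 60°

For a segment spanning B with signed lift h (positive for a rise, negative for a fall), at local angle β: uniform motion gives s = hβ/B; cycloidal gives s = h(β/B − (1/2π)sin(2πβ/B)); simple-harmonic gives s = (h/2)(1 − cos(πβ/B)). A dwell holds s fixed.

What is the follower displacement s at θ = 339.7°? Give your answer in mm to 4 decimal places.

seg 1 [0°–160.1°] uniform, h=7: full span → s += 7 → s = 7.0000
seg 2 [160.1°–300°] dwell: s stays 7.0000
seg 3 [300°–360°] cycloidal, h=17: θ=339.7° here. β=39.7, B=60. 17·(0.6617 − sin(2π·0.6617)/(2π)) = 13.5478 → s = 20.5478

20.5478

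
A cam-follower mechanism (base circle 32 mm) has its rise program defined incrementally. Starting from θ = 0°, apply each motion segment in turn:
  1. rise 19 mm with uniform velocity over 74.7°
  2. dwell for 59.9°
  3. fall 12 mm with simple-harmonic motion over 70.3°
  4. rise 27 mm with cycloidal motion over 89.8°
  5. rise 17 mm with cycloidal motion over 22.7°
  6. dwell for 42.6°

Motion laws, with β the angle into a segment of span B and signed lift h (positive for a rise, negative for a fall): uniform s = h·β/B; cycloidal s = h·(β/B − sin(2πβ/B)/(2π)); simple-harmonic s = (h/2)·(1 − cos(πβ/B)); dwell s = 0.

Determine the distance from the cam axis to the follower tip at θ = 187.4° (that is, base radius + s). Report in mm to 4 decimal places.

seg 1 [0°–74.7°] uniform, h=19: full span → s += 19 → s = 19.0000
seg 2 [74.7°–134.6°] dwell: s stays 19.0000
seg 3 [134.6°–204.9°] simple-harmonic, h=-12: θ=187.4° here. β=52.8, B=70.3. -12/2·(1 − cos(π·0.7511)) = -10.2568 → s = 8.7432
radial distance = base radius + s = 32 + 8.7432 = 40.7432

40.7432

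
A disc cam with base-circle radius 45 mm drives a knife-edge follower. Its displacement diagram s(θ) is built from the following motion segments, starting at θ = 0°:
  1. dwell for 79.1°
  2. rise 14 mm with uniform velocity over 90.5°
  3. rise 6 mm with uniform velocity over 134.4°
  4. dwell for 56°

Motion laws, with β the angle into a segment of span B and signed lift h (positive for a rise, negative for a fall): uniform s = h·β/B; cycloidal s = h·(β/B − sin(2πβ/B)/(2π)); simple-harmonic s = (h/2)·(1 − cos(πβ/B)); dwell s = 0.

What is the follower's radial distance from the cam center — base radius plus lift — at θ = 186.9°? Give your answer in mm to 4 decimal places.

seg 1 [0°–79.1°] dwell: s stays 0.0000
seg 2 [79.1°–169.6°] uniform, h=14: full span → s += 14 → s = 14.0000
seg 3 [169.6°–304°] uniform, h=6: θ=186.9° here. β=17.3, B=134.4. 6·17.3/134.4 = 0.7723 → s = 14.7723
radial distance = base radius + s = 45 + 14.7723 = 59.7723

59.7723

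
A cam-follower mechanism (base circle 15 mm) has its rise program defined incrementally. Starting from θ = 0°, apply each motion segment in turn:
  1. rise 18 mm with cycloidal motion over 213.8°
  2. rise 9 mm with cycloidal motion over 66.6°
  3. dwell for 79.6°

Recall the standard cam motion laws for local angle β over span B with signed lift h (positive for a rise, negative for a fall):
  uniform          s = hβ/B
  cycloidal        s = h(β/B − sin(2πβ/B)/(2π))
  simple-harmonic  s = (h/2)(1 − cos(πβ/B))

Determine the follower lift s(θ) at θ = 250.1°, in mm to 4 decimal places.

seg 1 [0°–213.8°] cycloidal, h=18: full span → s += 18 → s = 18.0000
seg 2 [213.8°–280.4°] cycloidal, h=9: θ=250.1° here. β=36.3, B=66.6. 9·(0.5450 − sin(2π·0.5450)/(2π)) = 5.3054 → s = 23.3054

23.3054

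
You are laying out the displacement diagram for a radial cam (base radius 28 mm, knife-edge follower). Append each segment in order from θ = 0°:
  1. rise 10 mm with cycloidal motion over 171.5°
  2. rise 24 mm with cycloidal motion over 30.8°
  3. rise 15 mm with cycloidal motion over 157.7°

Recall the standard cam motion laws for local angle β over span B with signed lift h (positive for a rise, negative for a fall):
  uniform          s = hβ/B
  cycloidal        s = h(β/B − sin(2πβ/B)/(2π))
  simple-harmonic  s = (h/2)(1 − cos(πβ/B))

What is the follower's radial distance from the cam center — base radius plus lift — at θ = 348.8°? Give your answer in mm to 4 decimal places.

seg 1 [0°–171.5°] cycloidal, h=10: full span → s += 10 → s = 10.0000
seg 2 [171.5°–202.3°] cycloidal, h=24: full span → s += 24 → s = 34.0000
seg 3 [202.3°–360°] cycloidal, h=15: θ=348.8° here. β=146.5, B=157.7. 15·(0.9290 − sin(2π·0.9290)/(2π)) = 14.9650 → s = 48.9650
radial distance = base radius + s = 28 + 48.9650 = 76.9650

76.9650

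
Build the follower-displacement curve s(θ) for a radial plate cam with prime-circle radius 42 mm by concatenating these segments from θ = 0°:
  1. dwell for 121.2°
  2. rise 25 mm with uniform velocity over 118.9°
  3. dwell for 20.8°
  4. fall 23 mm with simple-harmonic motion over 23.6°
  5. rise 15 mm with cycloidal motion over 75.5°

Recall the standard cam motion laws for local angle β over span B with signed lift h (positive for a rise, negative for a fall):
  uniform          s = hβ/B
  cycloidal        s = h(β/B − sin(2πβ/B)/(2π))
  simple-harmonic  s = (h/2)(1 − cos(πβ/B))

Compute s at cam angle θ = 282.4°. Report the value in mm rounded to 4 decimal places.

seg 1 [0°–121.2°] dwell: s stays 0.0000
seg 2 [121.2°–240.1°] uniform, h=25: full span → s += 25 → s = 25.0000
seg 3 [240.1°–260.9°] dwell: s stays 25.0000
seg 4 [260.9°–284.5°] simple-harmonic, h=-23: θ=282.4° here. β=21.5, B=23.6. -23/2·(1 − cos(π·0.9110)) = -22.5536 → s = 2.4464

2.4464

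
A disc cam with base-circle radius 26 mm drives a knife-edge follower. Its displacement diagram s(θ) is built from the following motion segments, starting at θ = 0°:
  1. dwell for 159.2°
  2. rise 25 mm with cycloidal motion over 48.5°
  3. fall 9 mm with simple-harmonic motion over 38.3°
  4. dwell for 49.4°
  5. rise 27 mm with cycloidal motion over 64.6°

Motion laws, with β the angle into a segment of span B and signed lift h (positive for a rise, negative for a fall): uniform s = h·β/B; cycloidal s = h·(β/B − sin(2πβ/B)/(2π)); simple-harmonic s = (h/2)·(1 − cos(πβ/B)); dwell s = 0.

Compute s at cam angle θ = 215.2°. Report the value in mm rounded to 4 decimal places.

seg 1 [0°–159.2°] dwell: s stays 0.0000
seg 2 [159.2°–207.7°] cycloidal, h=25: full span → s += 25 → s = 25.0000
seg 3 [207.7°–246°] simple-harmonic, h=-9: θ=215.2° here. β=7.5, B=38.3. -9/2·(1 − cos(π·0.1958)) = -0.8250 → s = 24.1750

24.1750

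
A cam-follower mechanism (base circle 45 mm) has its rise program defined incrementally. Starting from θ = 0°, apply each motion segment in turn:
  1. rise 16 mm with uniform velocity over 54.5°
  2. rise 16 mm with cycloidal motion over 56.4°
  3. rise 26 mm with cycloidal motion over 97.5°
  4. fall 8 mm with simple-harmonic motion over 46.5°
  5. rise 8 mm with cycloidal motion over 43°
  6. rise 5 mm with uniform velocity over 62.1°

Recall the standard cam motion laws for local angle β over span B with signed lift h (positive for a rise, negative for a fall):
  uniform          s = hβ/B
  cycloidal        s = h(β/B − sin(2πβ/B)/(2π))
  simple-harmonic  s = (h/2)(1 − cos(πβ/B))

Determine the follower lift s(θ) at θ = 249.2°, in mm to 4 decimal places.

seg 1 [0°–54.5°] uniform, h=16: full span → s += 16 → s = 16.0000
seg 2 [54.5°–110.9°] cycloidal, h=16: full span → s += 16 → s = 32.0000
seg 3 [110.9°–208.4°] cycloidal, h=26: full span → s += 26 → s = 58.0000
seg 4 [208.4°–254.9°] simple-harmonic, h=-8: θ=249.2° here. β=40.8, B=46.5. -8/2·(1 − cos(π·0.8774)) = -7.7070 → s = 50.2930

50.2930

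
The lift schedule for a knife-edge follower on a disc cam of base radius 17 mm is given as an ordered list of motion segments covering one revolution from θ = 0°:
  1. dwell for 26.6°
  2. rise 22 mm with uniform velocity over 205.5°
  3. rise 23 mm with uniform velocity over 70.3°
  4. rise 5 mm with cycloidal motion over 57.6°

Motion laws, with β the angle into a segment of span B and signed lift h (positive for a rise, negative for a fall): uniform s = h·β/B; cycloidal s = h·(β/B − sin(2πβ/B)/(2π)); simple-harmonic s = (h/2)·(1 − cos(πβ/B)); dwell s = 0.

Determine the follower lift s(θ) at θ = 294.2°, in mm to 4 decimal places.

seg 1 [0°–26.6°] dwell: s stays 0.0000
seg 2 [26.6°–232.1°] uniform, h=22: full span → s += 22 → s = 22.0000
seg 3 [232.1°–302.4°] uniform, h=23: θ=294.2° here. β=62.1, B=70.3. 23·62.1/70.3 = 20.3172 → s = 42.3172

42.3172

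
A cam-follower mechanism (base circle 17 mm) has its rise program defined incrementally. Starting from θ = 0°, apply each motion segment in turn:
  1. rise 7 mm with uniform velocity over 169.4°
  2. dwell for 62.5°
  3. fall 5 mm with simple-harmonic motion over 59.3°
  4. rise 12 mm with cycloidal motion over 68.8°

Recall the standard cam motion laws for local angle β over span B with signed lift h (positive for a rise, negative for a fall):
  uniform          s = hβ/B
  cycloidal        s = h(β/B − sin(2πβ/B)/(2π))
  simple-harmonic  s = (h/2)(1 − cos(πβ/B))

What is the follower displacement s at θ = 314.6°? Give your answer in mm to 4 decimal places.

seg 1 [0°–169.4°] uniform, h=7: full span → s += 7 → s = 7.0000
seg 2 [169.4°–231.9°] dwell: s stays 7.0000
seg 3 [231.9°–291.2°] simple-harmonic, h=-5: full span → s += -5 → s = 2.0000
seg 4 [291.2°–360°] cycloidal, h=12: θ=314.6° here. β=23.4, B=68.8. 12·(0.3401 − sin(2π·0.3401)/(2π)) = 2.4696 → s = 4.4696

4.4696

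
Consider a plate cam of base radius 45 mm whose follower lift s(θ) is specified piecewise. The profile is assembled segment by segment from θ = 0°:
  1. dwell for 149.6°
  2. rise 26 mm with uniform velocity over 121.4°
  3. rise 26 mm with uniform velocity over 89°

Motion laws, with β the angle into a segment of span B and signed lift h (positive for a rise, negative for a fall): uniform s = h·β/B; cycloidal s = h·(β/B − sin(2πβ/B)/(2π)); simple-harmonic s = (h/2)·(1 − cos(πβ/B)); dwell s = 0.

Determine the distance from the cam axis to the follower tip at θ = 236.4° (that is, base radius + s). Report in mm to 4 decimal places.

seg 1 [0°–149.6°] dwell: s stays 0.0000
seg 2 [149.6°–271°] uniform, h=26: θ=236.4° here. β=86.8, B=121.4. 26·86.8/121.4 = 18.5898 → s = 18.5898
radial distance = base radius + s = 45 + 18.5898 = 63.5898

63.5898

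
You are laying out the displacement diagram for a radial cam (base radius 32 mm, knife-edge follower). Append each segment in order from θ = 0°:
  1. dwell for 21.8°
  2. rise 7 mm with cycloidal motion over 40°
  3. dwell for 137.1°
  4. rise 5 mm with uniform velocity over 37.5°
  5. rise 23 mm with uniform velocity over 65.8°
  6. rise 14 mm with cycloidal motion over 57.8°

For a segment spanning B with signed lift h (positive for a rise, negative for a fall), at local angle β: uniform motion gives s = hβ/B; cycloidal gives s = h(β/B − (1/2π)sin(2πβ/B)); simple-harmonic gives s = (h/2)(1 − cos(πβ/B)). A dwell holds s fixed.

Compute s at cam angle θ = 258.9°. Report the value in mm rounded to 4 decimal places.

seg 1 [0°–21.8°] dwell: s stays 0.0000
seg 2 [21.8°–61.8°] cycloidal, h=7: full span → s += 7 → s = 7.0000
seg 3 [61.8°–198.9°] dwell: s stays 7.0000
seg 4 [198.9°–236.4°] uniform, h=5: full span → s += 5 → s = 12.0000
seg 5 [236.4°–302.2°] uniform, h=23: θ=258.9° here. β=22.5, B=65.8. 23·22.5/65.8 = 7.8647 → s = 19.8647

19.8647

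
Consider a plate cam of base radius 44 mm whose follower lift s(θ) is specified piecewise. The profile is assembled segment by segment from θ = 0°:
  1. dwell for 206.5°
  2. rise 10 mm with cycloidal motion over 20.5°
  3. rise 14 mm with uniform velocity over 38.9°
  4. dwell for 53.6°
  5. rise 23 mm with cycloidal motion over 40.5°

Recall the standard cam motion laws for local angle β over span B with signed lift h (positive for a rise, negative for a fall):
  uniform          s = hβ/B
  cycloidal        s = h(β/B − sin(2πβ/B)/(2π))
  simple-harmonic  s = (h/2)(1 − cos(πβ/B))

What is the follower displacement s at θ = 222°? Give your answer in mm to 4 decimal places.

seg 1 [0°–206.5°] dwell: s stays 0.0000
seg 2 [206.5°–227°] cycloidal, h=10: θ=222° here. β=15.5, B=20.5. 10·(0.7561 − sin(2π·0.7561)/(2π)) = 9.1514 → s = 9.1514

9.1514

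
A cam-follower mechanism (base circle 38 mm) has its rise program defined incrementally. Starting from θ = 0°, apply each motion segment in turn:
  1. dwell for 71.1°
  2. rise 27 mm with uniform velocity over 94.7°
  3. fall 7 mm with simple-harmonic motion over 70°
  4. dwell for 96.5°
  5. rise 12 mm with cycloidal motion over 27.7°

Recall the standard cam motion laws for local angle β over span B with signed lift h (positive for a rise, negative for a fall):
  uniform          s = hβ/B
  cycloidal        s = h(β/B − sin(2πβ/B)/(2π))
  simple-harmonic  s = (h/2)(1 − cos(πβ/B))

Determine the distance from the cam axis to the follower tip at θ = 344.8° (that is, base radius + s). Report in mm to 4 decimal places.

seg 1 [0°–71.1°] dwell: s stays 0.0000
seg 2 [71.1°–165.8°] uniform, h=27: full span → s += 27 → s = 27.0000
seg 3 [165.8°–235.8°] simple-harmonic, h=-7: full span → s += -7 → s = 20.0000
seg 4 [235.8°–332.3°] dwell: s stays 20.0000
seg 5 [332.3°–360°] cycloidal, h=12: θ=344.8° here. β=12.5, B=27.7. 12·(0.4513 − sin(2π·0.4513)/(2π)) = 4.8394 → s = 24.8394
radial distance = base radius + s = 38 + 24.8394 = 62.8394

62.8394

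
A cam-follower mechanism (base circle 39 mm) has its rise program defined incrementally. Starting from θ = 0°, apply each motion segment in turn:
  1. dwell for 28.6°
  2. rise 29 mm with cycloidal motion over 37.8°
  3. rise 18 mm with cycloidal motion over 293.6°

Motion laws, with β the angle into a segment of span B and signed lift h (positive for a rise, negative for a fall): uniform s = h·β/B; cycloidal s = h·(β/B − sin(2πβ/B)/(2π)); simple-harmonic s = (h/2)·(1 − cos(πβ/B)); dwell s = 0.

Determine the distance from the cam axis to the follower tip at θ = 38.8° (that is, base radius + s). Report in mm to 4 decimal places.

seg 1 [0°–28.6°] dwell: s stays 0.0000
seg 2 [28.6°–66.4°] cycloidal, h=29: θ=38.8° here. β=10.2, B=37.8. 29·(0.2698 − sin(2π·0.2698)/(2π)) = 3.2457 → s = 3.2457
radial distance = base radius + s = 39 + 3.2457 = 42.2457

42.2457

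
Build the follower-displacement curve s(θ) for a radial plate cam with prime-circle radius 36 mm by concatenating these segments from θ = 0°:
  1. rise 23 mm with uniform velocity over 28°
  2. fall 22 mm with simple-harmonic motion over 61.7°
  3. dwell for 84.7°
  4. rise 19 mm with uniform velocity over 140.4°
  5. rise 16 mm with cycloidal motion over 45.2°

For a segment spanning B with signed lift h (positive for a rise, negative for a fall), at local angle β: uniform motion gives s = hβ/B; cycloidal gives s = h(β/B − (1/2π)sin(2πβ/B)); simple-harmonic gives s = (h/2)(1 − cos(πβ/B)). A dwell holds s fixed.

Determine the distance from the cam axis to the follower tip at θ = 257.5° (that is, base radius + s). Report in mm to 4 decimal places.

seg 1 [0°–28°] uniform, h=23: full span → s += 23 → s = 23.0000
seg 2 [28°–89.7°] simple-harmonic, h=-22: full span → s += -22 → s = 1.0000
seg 3 [89.7°–174.4°] dwell: s stays 1.0000
seg 4 [174.4°–314.8°] uniform, h=19: θ=257.5° here. β=83.1, B=140.4. 19·83.1/140.4 = 11.2457 → s = 12.2457
radial distance = base radius + s = 36 + 12.2457 = 48.2457

48.2457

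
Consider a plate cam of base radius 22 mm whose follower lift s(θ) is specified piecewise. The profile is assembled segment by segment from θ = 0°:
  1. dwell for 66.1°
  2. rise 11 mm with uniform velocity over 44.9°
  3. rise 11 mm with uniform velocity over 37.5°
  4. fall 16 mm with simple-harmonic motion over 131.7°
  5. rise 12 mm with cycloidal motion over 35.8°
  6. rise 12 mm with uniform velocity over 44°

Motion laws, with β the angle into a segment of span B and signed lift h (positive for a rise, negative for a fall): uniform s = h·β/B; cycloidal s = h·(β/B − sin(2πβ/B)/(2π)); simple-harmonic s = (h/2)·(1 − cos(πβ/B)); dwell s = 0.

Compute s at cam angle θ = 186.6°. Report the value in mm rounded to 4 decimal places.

seg 1 [0°–66.1°] dwell: s stays 0.0000
seg 2 [66.1°–111°] uniform, h=11: full span → s += 11 → s = 11.0000
seg 3 [111°–148.5°] uniform, h=11: full span → s += 11 → s = 22.0000
seg 4 [148.5°–280.2°] simple-harmonic, h=-16: θ=186.6° here. β=38.1, B=131.7. -16/2·(1 − cos(π·0.2893)) = -3.0827 → s = 18.9173

18.9173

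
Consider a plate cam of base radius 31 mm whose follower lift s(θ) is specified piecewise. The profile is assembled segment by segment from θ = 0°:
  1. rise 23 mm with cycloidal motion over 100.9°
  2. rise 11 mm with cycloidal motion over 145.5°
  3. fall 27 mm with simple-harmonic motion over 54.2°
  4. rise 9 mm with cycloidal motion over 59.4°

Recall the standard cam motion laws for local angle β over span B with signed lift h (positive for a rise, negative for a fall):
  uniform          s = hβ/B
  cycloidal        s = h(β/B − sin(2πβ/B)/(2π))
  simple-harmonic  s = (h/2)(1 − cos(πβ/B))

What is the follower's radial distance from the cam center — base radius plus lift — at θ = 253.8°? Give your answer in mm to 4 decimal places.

seg 1 [0°–100.9°] cycloidal, h=23: full span → s += 23 → s = 23.0000
seg 2 [100.9°–246.4°] cycloidal, h=11: full span → s += 11 → s = 34.0000
seg 3 [246.4°–300.6°] simple-harmonic, h=-27: θ=253.8° here. β=7.4, B=54.2. -27/2·(1 − cos(π·0.1365)) = -1.2229 → s = 32.7771
radial distance = base radius + s = 31 + 32.7771 = 63.7771

63.7771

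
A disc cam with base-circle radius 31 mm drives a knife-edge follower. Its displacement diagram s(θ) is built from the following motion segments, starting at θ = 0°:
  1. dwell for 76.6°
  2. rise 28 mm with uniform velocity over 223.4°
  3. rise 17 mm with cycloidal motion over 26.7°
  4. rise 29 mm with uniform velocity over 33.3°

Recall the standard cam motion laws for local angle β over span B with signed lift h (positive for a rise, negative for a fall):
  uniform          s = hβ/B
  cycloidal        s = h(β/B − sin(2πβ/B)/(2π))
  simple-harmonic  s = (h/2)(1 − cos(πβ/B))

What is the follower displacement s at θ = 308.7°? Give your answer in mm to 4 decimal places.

seg 1 [0°–76.6°] dwell: s stays 0.0000
seg 2 [76.6°–300°] uniform, h=28: full span → s += 28 → s = 28.0000
seg 3 [300°–326.7°] cycloidal, h=17: θ=308.7° here. β=8.7, B=26.7. 17·(0.3258 − sin(2π·0.3258)/(2π)) = 3.1351 → s = 31.1351

31.1351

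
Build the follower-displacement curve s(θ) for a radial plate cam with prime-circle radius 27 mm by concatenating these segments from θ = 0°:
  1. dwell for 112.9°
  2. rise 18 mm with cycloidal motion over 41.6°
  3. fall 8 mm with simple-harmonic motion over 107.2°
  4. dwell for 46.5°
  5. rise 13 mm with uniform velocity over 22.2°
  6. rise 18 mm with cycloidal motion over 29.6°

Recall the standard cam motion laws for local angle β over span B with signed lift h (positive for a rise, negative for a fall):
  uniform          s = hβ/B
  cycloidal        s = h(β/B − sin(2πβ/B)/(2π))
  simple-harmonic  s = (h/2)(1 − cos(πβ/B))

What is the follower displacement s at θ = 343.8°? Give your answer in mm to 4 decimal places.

seg 1 [0°–112.9°] dwell: s stays 0.0000
seg 2 [112.9°–154.5°] cycloidal, h=18: full span → s += 18 → s = 18.0000
seg 3 [154.5°–261.7°] simple-harmonic, h=-8: full span → s += -8 → s = 10.0000
seg 4 [261.7°–308.2°] dwell: s stays 10.0000
seg 5 [308.2°–330.4°] uniform, h=13: full span → s += 13 → s = 23.0000
seg 6 [330.4°–360°] cycloidal, h=18: θ=343.8° here. β=13.4, B=29.6. 18·(0.4527 − sin(2π·0.4527)/(2π)) = 7.3098 → s = 30.3098

30.3098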